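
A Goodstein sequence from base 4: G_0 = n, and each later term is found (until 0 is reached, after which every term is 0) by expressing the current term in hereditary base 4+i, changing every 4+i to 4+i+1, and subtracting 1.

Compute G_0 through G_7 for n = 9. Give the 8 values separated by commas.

step 0: 9 = 2·4 + 1; sub 5 for 4: 2·5 + 1; = 11; G_1 = 11−1 = 10
step 1: 10 = 2·5; sub 6 for 5: 2·6; = 12; G_2 = 12−1 = 11
step 2: 11 = 6 + 5; sub 7 for 6: 7 + 5; = 12; G_3 = 12−1 = 11
step 3: 11 = 7 + 4; sub 8 for 7: 8 + 4; = 12; G_4 = 12−1 = 11
step 4: 11 = 8 + 3; sub 9 for 8: 9 + 3; = 12; G_5 = 12−1 = 11
step 5: 11 = 9 + 2; sub 10 for 9: 10 + 2; = 12; G_6 = 12−1 = 11
step 6: 11 = 10 + 1; sub 11 for 10: 11 + 1; = 12; G_7 = 12−1 = 11

9, 10, 11, 11, 11, 11, 11, 11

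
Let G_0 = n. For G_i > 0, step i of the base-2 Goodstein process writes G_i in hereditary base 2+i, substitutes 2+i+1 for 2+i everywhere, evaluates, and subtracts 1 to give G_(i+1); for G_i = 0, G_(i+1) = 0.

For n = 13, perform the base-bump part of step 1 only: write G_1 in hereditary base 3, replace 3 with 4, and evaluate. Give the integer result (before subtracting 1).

i=0: 13 = 2^(2 + 1) + 2^2 + 1 (b=2); 2→3: 3^(3 + 1) + 3^3 + 1 = 109; 109−1 = 108
i=1: 108 = 3^(3 + 1) + 3^3 (b=3); 3→4: 4^(4 + 1) + 4^4 = 1280; 1280−1 = 1279

1280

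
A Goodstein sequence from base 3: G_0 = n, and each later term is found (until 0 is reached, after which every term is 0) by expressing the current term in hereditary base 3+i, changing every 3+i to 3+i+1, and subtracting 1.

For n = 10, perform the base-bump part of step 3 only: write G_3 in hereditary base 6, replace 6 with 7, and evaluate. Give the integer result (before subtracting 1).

31

base 3: 10 = 3^2 + 1; at 4: 4^2 + 1 = 17; next = 16
base 4: 16 = 4^2; at 5: 5^2 = 25; next = 24
base 5: 24 = 4·5 + 4; at 6: 4·6 + 4 = 28; next = 27
base 6: 27 = 4·6 + 3; at 7: 4·7 + 3 = 31; next = 30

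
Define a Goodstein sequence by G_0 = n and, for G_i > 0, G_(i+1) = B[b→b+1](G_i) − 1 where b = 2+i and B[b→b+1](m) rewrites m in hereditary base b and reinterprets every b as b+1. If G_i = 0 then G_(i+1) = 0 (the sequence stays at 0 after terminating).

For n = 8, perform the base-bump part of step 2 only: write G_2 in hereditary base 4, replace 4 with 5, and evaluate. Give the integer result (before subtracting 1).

step 0: 8 = 2^(2 + 1); sub 3 for 2: 3^(3 + 1); = 81; G_1 = 81−1 = 80
step 1: 80 = 2·3^3 + 2·3^2 + 2·3 + 2; sub 4 for 3: 2·4^4 + 2·4^2 + 2·4 + 2; = 554; G_2 = 554−1 = 553
step 2: 553 = 2·4^4 + 2·4^2 + 2·4 + 1; sub 5 for 4: 2·5^5 + 2·5^2 + 2·5 + 1; = 6311; G_3 = 6311−1 = 6310

6311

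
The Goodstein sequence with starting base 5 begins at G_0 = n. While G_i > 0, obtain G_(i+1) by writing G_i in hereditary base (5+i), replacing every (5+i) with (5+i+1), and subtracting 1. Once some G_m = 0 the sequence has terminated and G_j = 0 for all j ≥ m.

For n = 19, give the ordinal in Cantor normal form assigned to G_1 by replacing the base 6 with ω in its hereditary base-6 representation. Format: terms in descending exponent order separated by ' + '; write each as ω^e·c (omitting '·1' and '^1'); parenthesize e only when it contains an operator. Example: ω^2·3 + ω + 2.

ω·3 + 3

(0) 19|_5 = 3·5 + 4 ↦ 3·6 + 4|_6 = 22 ⇒ 21
(1) 21|_6 = 3·6 + 3 ↦ 3·7 + 3|_7 = 24 ⇒ 23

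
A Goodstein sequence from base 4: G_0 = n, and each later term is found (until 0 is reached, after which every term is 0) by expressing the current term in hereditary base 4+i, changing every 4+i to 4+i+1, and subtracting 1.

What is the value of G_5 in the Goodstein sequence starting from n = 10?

i=0: 10 = 2·4 + 2 (b=4); 4→5: 2·5 + 2 = 12; 12−1 = 11
i=1: 11 = 2·5 + 1 (b=5); 5→6: 2·6 + 1 = 13; 13−1 = 12
i=2: 12 = 2·6 (b=6); 6→7: 2·7 = 14; 14−1 = 13
i=3: 13 = 7 + 6 (b=7); 7→8: 8 + 6 = 14; 14−1 = 13
i=4: 13 = 8 + 5 (b=8); 8→9: 9 + 5 = 14; 14−1 = 13
i=5: 13 = 9 + 4 (b=9); 9→10: 10 + 4 = 14; 14−1 = 13

13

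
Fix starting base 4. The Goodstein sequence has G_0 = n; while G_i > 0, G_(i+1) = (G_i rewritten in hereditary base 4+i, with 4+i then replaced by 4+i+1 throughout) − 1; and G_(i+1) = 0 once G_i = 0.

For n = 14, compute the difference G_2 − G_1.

[0] 14 ≡ 3·4 + 2 (base 4). Lift 5: 17. −1: 16.
[1] 16 ≡ 3·5 + 1 (base 5). Lift 6: 19. −1: 18.

2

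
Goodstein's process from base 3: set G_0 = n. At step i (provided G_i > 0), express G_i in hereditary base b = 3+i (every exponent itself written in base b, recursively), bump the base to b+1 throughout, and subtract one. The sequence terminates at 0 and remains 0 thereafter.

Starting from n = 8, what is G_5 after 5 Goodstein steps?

11

[0] 8 ≡ 2·3 + 2 (base 3). Lift 4: 10. −1: 9.
[1] 9 ≡ 2·4 + 1 (base 4). Lift 5: 11. −1: 10.
[2] 10 ≡ 2·5 (base 5). Lift 6: 12. −1: 11.
[3] 11 ≡ 6 + 5 (base 6). Lift 7: 12. −1: 11.
[4] 11 ≡ 7 + 4 (base 7). Lift 8: 12. −1: 11.
[5] 11 ≡ 8 + 3 (base 8). Lift 9: 12. −1: 11.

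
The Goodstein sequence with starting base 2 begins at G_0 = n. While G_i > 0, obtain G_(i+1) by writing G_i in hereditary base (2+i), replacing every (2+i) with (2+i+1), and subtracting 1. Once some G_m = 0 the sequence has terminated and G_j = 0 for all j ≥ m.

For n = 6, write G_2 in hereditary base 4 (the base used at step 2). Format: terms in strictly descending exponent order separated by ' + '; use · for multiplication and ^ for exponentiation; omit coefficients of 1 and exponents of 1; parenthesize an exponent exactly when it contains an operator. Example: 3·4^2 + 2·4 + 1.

(0) 6|_2 = 2^2 + 2 ↦ 3^3 + 3|_3 = 30 ⇒ 29
(1) 29|_3 = 3^3 + 2 ↦ 4^4 + 2|_4 = 258 ⇒ 257
(2) 257|_4 = 4^4 + 1 ↦ 5^5 + 1|_5 = 3126 ⇒ 3125

4^4 + 1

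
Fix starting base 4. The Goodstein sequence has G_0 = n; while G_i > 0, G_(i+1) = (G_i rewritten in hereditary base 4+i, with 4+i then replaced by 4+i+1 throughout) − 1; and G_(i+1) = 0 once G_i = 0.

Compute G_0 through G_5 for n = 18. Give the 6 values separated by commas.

18 —HB4→ 4^2 + 2 —bump→ 5^2 + 2 = 27 —(−1)→ 26
26 —HB5→ 5^2 + 1 —bump→ 6^2 + 1 = 37 —(−1)→ 36
36 —HB6→ 6^2 —bump→ 7^2 = 49 —(−1)→ 48
48 —HB7→ 6·7 + 6 —bump→ 6·8 + 6 = 54 —(−1)→ 53
53 —HB8→ 6·8 + 5 —bump→ 6·9 + 5 = 59 —(−1)→ 58

18, 26, 36, 48, 53, 58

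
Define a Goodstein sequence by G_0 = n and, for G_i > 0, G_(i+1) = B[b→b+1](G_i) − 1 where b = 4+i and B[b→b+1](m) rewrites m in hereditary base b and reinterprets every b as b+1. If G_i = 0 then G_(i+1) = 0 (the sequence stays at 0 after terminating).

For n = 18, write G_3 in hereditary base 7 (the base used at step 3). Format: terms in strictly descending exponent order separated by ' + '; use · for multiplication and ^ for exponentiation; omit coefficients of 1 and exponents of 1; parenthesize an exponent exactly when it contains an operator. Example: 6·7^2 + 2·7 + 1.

6·7 + 6

G_0 = 18. HB_4(18) = 4^2 + 2. Bump = 27. G_1 = 26.
G_1 = 26. HB_5(26) = 5^2 + 1. Bump = 37. G_2 = 36.
G_2 = 36. HB_6(36) = 6^2. Bump = 49. G_3 = 48.
G_3 = 48. HB_7(48) = 6·7 + 6. Bump = 54. G_4 = 53.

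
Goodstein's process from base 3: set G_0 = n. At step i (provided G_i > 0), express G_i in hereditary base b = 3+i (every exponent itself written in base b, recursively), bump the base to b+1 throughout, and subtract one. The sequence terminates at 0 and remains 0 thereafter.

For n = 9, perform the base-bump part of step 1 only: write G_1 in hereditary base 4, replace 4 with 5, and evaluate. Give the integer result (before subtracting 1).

G_0 = 9. HB_3(9) = 3^2. Bump = 16. G_1 = 15.
G_1 = 15. HB_4(15) = 3·4 + 3. Bump = 18. G_2 = 17.

18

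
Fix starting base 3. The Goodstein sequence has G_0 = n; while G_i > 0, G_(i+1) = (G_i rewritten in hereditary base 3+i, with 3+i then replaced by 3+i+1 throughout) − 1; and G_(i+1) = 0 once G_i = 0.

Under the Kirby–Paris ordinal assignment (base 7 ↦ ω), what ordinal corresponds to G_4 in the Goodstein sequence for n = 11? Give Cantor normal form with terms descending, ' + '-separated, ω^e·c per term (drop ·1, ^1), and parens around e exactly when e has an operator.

(0) 11|_3 = 3^2 + 2 ↦ 4^2 + 2|_4 = 18 ⇒ 17
(1) 17|_4 = 4^2 + 1 ↦ 5^2 + 1|_5 = 26 ⇒ 25
(2) 25|_5 = 5^2 ↦ 6^2|_6 = 36 ⇒ 35
(3) 35|_6 = 5·6 + 5 ↦ 5·7 + 5|_7 = 40 ⇒ 39
(4) 39|_7 = 5·7 + 4 ↦ 5·8 + 4|_8 = 44 ⇒ 43

ω·5 + 4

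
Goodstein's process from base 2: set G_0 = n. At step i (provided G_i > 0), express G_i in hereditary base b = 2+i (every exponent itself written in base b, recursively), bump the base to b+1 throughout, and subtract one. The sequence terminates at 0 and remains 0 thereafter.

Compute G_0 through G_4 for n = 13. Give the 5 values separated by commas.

13, 108, 1279, 16092, 280711

G_0=13  [base 2] 2^(2 + 1) + 2^2 + 1  →[2↦3]→  3^(3 + 1) + 3^3 + 1 = 109  −1 ⇒ G_1=108
G_1=108  [base 3] 3^(3 + 1) + 3^3  →[3↦4]→  4^(4 + 1) + 4^4 = 1280  −1 ⇒ G_2=1279
G_2=1279  [base 4] 4^(4 + 1) + 3·4^3 + 3·4^2 + 3·4 + 3  →[4↦5]→  5^(5 + 1) + 3·5^3 + 3·5^2 + 3·5 + 3 = 16093  −1 ⇒ G_3=16092
G_3=16092  [base 5] 5^(5 + 1) + 3·5^3 + 3·5^2 + 3·5 + 2  →[5↦6]→  6^(6 + 1) + 3·6^3 + 3·6^2 + 3·6 + 2 = 280712  −1 ⇒ G_4=280711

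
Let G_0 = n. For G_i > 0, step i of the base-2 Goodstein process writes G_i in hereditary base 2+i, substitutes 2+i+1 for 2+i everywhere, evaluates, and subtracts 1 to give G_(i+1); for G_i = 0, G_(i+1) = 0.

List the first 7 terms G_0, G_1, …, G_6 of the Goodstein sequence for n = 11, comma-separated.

step 0: 11 = 2^(2 + 1) + 2 + 1; sub 3 for 2: 3^(3 + 1) + 3 + 1; = 85; G_1 = 85−1 = 84
step 1: 84 = 3^(3 + 1) + 3; sub 4 for 3: 4^(4 + 1) + 4; = 1028; G_2 = 1028−1 = 1027
step 2: 1027 = 4^(4 + 1) + 3; sub 5 for 4: 5^(5 + 1) + 3; = 15628; G_3 = 15628−1 = 15627
step 3: 15627 = 5^(5 + 1) + 2; sub 6 for 5: 6^(6 + 1) + 2; = 279938; G_4 = 279938−1 = 279937
step 4: 279937 = 6^(6 + 1) + 1; sub 7 for 6: 7^(7 + 1) + 1; = 5764802; G_5 = 5764802−1 = 5764801
step 5: 5764801 = 7^(7 + 1); sub 8 for 7: 8^(8 + 1); = 134217728; G_6 = 134217728−1 = 134217727

11, 84, 1027, 15627, 279937, 5764801, 134217727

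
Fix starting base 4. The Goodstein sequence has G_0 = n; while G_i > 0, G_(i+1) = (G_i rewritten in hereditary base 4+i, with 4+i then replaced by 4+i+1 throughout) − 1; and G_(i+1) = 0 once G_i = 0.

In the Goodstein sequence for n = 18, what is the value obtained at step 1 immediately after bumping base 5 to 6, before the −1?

[0] 18 ≡ 4^2 + 2 (base 4). Lift 5: 27. −1: 26.
[1] 26 ≡ 5^2 + 1 (base 5). Lift 6: 37. −1: 36.

37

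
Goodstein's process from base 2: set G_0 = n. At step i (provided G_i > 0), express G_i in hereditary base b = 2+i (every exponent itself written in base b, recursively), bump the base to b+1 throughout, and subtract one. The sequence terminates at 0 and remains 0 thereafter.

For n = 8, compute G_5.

1647195

step 0: 8 = 2^(2 + 1); sub 3 for 2: 3^(3 + 1); = 81; G_1 = 81−1 = 80
step 1: 80 = 2·3^3 + 2·3^2 + 2·3 + 2; sub 4 for 3: 2·4^4 + 2·4^2 + 2·4 + 2; = 554; G_2 = 554−1 = 553
step 2: 553 = 2·4^4 + 2·4^2 + 2·4 + 1; sub 5 for 4: 2·5^5 + 2·5^2 + 2·5 + 1; = 6311; G_3 = 6311−1 = 6310
step 3: 6310 = 2·5^5 + 2·5^2 + 2·5; sub 6 for 5: 2·6^6 + 2·6^2 + 2·6; = 93396; G_4 = 93396−1 = 93395
step 4: 93395 = 2·6^6 + 2·6^2 + 6 + 5; sub 7 for 6: 2·7^7 + 2·7^2 + 7 + 5; = 1647196; G_5 = 1647196−1 = 1647195
step 5: 1647195 = 2·7^7 + 2·7^2 + 7 + 4; sub 8 for 7: 2·8^8 + 2·8^2 + 8 + 4; = 33554572; G_6 = 33554572−1 = 33554571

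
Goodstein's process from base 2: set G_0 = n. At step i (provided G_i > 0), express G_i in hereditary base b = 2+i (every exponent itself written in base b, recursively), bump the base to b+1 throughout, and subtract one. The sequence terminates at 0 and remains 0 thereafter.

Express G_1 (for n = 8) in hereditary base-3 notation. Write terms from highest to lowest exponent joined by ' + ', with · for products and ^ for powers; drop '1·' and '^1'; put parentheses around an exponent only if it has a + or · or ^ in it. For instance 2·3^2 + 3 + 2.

2·3^3 + 2·3^2 + 2·3 + 2

8 —HB2→ 2^(2 + 1) —bump→ 3^(3 + 1) = 81 —(−1)→ 80
80 —HB3→ 2·3^3 + 2·3^2 + 2·3 + 2 —bump→ 2·4^4 + 2·4^2 + 2·4 + 2 = 554 —(−1)→ 553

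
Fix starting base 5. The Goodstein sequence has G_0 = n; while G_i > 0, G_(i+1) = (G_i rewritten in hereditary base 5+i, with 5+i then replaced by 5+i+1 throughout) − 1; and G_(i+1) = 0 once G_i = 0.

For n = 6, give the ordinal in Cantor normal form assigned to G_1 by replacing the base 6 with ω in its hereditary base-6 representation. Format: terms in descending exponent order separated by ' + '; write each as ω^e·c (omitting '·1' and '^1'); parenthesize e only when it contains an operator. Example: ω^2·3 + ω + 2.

[0] 6 ≡ 5 + 1 (base 5). Lift 6: 7. −1: 6.
[1] 6 ≡ 6 (base 6). Lift 7: 7. −1: 6.

ω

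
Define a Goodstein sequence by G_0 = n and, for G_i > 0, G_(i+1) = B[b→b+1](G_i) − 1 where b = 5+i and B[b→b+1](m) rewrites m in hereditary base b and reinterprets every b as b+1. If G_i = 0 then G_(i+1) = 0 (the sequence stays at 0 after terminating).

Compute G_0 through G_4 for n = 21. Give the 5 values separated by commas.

base 5: 21 = 4·5 + 1; at 6: 4·6 + 1 = 25; next = 24
base 6: 24 = 4·6; at 7: 4·7 = 28; next = 27
base 7: 27 = 3·7 + 6; at 8: 3·8 + 6 = 30; next = 29
base 8: 29 = 3·8 + 5; at 9: 3·9 + 5 = 32; next = 31

21, 24, 27, 29, 31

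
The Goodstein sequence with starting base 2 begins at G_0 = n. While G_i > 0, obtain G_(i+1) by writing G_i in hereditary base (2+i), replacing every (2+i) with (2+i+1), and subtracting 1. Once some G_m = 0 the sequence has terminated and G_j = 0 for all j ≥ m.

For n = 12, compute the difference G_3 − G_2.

G_0=12  [base 2] 2^(2 + 1) + 2^2  →[2↦3]→  3^(3 + 1) + 3^3 = 108  −1 ⇒ G_1=107
G_1=107  [base 3] 3^(3 + 1) + 2·3^2 + 2·3 + 2  →[3↦4]→  4^(4 + 1) + 2·4^2 + 2·4 + 2 = 1066  −1 ⇒ G_2=1065
G_2=1065  [base 4] 4^(4 + 1) + 2·4^2 + 2·4 + 1  →[4↦5]→  5^(5 + 1) + 2·5^2 + 2·5 + 1 = 15686  −1 ⇒ G_3=15685

14620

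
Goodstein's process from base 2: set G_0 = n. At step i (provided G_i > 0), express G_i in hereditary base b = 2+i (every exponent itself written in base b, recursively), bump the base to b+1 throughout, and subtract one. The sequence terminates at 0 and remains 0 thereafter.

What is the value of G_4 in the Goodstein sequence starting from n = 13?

[0] 13 ≡ 2^(2 + 1) + 2^2 + 1 (base 2). Lift 3: 109. −1: 108.
[1] 108 ≡ 3^(3 + 1) + 3^3 (base 3). Lift 4: 1280. −1: 1279.
[2] 1279 ≡ 4^(4 + 1) + 3·4^3 + 3·4^2 + 3·4 + 3 (base 4). Lift 5: 16093. −1: 16092.
[3] 16092 ≡ 5^(5 + 1) + 3·5^3 + 3·5^2 + 3·5 + 2 (base 5). Lift 6: 280712. −1: 280711.

280711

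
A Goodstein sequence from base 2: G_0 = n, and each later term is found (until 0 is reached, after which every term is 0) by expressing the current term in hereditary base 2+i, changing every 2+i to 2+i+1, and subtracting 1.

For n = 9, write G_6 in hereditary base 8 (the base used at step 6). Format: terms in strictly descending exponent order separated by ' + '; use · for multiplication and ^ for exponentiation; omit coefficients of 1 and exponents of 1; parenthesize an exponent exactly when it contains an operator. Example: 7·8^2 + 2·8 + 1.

(0) 9|_2 = 2^(2 + 1) + 1 ↦ 3^(3 + 1) + 1|_3 = 82 ⇒ 81
(1) 81|_3 = 3^(3 + 1) ↦ 4^(4 + 1)|_4 = 1024 ⇒ 1023
(2) 1023|_4 = 3·4^4 + 3·4^3 + 3·4^2 + 3·4 + 3 ↦ 3·5^5 + 3·5^3 + 3·5^2 + 3·5 + 3|_5 = 9843 ⇒ 9842
(3) 9842|_5 = 3·5^5 + 3·5^3 + 3·5^2 + 3·5 + 2 ↦ 3·6^6 + 3·6^3 + 3·6^2 + 3·6 + 2|_6 = 140744 ⇒ 140743
(4) 140743|_6 = 3·6^6 + 3·6^3 + 3·6^2 + 3·6 + 1 ↦ 3·7^7 + 3·7^3 + 3·7^2 + 3·7 + 1|_7 = 2471827 ⇒ 2471826
(5) 2471826|_7 = 3·7^7 + 3·7^3 + 3·7^2 + 3·7 ↦ 3·8^8 + 3·8^3 + 3·8^2 + 3·8|_8 = 50333400 ⇒ 50333399
(6) 50333399|_8 = 3·8^8 + 3·8^3 + 3·8^2 + 2·8 + 7 ↦ 3·9^9 + 3·9^3 + 3·9^2 + 2·9 + 7|_9 = 1162263922 ⇒ 1162263921

3·8^8 + 3·8^3 + 3·8^2 + 2·8 + 7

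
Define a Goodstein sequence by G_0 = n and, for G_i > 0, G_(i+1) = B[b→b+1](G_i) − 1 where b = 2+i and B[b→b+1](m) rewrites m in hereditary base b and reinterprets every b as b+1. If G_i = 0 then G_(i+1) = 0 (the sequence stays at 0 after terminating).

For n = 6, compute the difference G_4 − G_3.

43530

6 —HB2→ 2^2 + 2 —bump→ 3^3 + 3 = 30 —(−1)→ 29
29 —HB3→ 3^3 + 2 —bump→ 4^4 + 2 = 258 —(−1)→ 257
257 —HB4→ 4^4 + 1 —bump→ 5^5 + 1 = 3126 —(−1)→ 3125
3125 —HB5→ 5^5 —bump→ 6^6 = 46656 —(−1)→ 46655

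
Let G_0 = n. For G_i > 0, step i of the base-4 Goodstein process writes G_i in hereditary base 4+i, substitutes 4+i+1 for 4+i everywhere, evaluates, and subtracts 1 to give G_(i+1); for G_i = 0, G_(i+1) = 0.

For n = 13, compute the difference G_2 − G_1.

G_0 = 13. HB_4(13) = 3·4 + 1. Bump = 16. G_1 = 15.
G_1 = 15. HB_5(15) = 3·5. Bump = 18. G_2 = 17.

2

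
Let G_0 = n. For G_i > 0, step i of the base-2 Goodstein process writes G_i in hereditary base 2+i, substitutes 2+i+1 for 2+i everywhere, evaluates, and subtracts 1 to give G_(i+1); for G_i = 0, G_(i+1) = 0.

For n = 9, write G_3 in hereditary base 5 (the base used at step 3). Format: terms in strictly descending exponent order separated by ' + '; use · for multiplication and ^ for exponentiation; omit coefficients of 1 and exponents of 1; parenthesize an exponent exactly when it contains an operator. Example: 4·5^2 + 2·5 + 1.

i=0: 9 = 2^(2 + 1) + 1 (b=2); 2→3: 3^(3 + 1) + 1 = 82; 82−1 = 81
i=1: 81 = 3^(3 + 1) (b=3); 3→4: 4^(4 + 1) = 1024; 1024−1 = 1023
i=2: 1023 = 3·4^4 + 3·4^3 + 3·4^2 + 3·4 + 3 (b=4); 4→5: 3·5^5 + 3·5^3 + 3·5^2 + 3·5 + 3 = 9843; 9843−1 = 9842
i=3: 9842 = 3·5^5 + 3·5^3 + 3·5^2 + 3·5 + 2 (b=5); 5→6: 3·6^6 + 3·6^3 + 3·6^2 + 3·6 + 2 = 140744; 140744−1 = 140743

3·5^5 + 3·5^3 + 3·5^2 + 3·5 + 2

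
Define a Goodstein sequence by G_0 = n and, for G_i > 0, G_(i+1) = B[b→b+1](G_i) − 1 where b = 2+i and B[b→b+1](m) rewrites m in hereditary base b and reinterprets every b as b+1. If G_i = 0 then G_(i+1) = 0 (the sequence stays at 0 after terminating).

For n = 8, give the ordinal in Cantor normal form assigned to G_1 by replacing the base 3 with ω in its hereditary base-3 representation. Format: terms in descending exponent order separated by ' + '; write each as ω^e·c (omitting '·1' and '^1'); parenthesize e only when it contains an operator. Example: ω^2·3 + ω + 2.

i=0: 8 = 2^(2 + 1) (b=2); 2→3: 3^(3 + 1) = 81; 81−1 = 80
i=1: 80 = 2·3^3 + 2·3^2 + 2·3 + 2 (b=3); 3→4: 2·4^4 + 2·4^2 + 2·4 + 2 = 554; 554−1 = 553

ω^ω·2 + ω^2·2 + ω·2 + 2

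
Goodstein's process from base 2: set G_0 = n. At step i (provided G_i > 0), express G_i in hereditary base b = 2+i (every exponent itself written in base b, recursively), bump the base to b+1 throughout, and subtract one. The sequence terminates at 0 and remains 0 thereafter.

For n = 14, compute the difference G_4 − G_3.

G_0=14  [base 2] 2^(2 + 1) + 2^2 + 2  →[2↦3]→  3^(3 + 1) + 3^3 + 3 = 111  −1 ⇒ G_1=110
G_1=110  [base 3] 3^(3 + 1) + 3^3 + 2  →[3↦4]→  4^(4 + 1) + 4^4 + 2 = 1282  −1 ⇒ G_2=1281
G_2=1281  [base 4] 4^(4 + 1) + 4^4 + 1  →[4↦5]→  5^(5 + 1) + 5^5 + 1 = 18751  −1 ⇒ G_3=18750
G_3=18750  [base 5] 5^(5 + 1) + 5^5  →[5↦6]→  6^(6 + 1) + 6^6 = 326592  −1 ⇒ G_4=326591

307841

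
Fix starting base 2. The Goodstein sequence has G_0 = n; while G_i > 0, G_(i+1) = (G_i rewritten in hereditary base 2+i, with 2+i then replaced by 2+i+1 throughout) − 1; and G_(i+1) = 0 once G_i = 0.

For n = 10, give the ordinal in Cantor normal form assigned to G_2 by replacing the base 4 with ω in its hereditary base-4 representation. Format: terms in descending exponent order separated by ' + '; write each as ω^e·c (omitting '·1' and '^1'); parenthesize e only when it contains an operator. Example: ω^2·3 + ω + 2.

10 —HB2→ 2^(2 + 1) + 2 —bump→ 3^(3 + 1) + 3 = 84 —(−1)→ 83
83 —HB3→ 3^(3 + 1) + 2 —bump→ 4^(4 + 1) + 2 = 1026 —(−1)→ 1025

ω^(ω + 1) + 1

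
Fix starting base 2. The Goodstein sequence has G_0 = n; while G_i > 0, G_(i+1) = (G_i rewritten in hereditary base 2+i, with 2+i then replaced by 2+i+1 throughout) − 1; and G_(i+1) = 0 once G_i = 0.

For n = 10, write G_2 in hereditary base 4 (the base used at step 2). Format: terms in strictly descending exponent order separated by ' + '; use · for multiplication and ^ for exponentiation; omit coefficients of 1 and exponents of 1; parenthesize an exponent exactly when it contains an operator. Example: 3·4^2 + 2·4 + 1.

i=0: 10 = 2^(2 + 1) + 2 (b=2); 2→3: 3^(3 + 1) + 3 = 84; 84−1 = 83
i=1: 83 = 3^(3 + 1) + 2 (b=3); 3→4: 4^(4 + 1) + 2 = 1026; 1026−1 = 1025
i=2: 1025 = 4^(4 + 1) + 1 (b=4); 4→5: 5^(5 + 1) + 1 = 15626; 15626−1 = 15625

4^(4 + 1) + 1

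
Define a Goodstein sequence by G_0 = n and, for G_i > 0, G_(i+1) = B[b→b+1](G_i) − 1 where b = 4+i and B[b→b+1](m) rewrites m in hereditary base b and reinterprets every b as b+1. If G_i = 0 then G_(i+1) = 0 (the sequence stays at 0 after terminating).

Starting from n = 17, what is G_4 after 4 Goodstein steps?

43

G_0=17  [base 4] 4^2 + 1  →[4↦5]→  5^2 + 1 = 26  −1 ⇒ G_1=25
G_1=25  [base 5] 5^2  →[5↦6]→  6^2 = 36  −1 ⇒ G_2=35
G_2=35  [base 6] 5·6 + 5  →[6↦7]→  5·7 + 5 = 40  −1 ⇒ G_3=39
G_3=39  [base 7] 5·7 + 4  →[7↦8]→  5·8 + 4 = 44  −1 ⇒ G_4=43
G_4=43  [base 8] 5·8 + 3  →[8↦9]→  5·9 + 3 = 48  −1 ⇒ G_5=47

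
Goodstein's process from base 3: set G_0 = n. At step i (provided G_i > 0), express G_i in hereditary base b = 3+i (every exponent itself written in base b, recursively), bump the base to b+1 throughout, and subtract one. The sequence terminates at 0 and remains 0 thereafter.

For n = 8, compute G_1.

9

G_0 = 8. HB_3(8) = 2·3 + 2. Bump = 10. G_1 = 9.
G_1 = 9. HB_4(9) = 2·4 + 1. Bump = 11. G_2 = 10.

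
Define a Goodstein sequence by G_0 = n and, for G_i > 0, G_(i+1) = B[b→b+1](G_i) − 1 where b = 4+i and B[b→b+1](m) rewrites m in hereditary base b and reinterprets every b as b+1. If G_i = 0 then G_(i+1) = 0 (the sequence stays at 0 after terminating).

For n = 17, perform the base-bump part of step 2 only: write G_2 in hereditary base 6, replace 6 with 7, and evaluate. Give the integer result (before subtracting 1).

40

G_0=17  [base 4] 4^2 + 1  →[4↦5]→  5^2 + 1 = 26  −1 ⇒ G_1=25
G_1=25  [base 5] 5^2  →[5↦6]→  6^2 = 36  −1 ⇒ G_2=35
G_2=35  [base 6] 5·6 + 5  →[6↦7]→  5·7 + 5 = 40  −1 ⇒ G_3=39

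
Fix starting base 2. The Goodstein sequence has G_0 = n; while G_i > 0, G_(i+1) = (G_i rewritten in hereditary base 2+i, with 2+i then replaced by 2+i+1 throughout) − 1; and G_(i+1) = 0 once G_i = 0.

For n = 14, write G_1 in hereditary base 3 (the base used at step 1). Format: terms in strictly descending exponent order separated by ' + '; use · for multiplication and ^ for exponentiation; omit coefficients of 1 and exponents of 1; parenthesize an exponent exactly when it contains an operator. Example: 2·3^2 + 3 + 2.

3^(3 + 1) + 3^3 + 2

i=0: 14 = 2^(2 + 1) + 2^2 + 2 (b=2); 2→3: 3^(3 + 1) + 3^3 + 3 = 111; 111−1 = 110
i=1: 110 = 3^(3 + 1) + 3^3 + 2 (b=3); 3→4: 4^(4 + 1) + 4^4 + 2 = 1282; 1282−1 = 1281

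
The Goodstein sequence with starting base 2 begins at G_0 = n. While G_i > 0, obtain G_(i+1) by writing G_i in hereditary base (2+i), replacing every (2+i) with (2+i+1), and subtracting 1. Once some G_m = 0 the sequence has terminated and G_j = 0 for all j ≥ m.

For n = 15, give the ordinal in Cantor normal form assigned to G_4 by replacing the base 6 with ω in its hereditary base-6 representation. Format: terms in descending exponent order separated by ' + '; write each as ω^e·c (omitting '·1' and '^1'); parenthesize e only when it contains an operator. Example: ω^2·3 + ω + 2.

ω^(ω + 1) + ω^ω + 1

[0] 15 ≡ 2^(2 + 1) + 2^2 + 2 + 1 (base 2). Lift 3: 112. −1: 111.
[1] 111 ≡ 3^(3 + 1) + 3^3 + 3 (base 3). Lift 4: 1284. −1: 1283.
[2] 1283 ≡ 4^(4 + 1) + 4^4 + 3 (base 4). Lift 5: 18753. −1: 18752.
[3] 18752 ≡ 5^(5 + 1) + 5^5 + 2 (base 5). Lift 6: 326594. −1: 326593.
[4] 326593 ≡ 6^(6 + 1) + 6^6 + 1 (base 6). Lift 7: 6588345. −1: 6588344.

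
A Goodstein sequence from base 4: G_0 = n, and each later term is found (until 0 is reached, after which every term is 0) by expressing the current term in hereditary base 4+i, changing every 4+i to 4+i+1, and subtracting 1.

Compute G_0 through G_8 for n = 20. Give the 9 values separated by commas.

step 0: 20 = 4^2 + 4; sub 5 for 4: 5^2 + 5; = 30; G_1 = 30−1 = 29
step 1: 29 = 5^2 + 4; sub 6 for 5: 6^2 + 4; = 40; G_2 = 40−1 = 39
step 2: 39 = 6^2 + 3; sub 7 for 6: 7^2 + 3; = 52; G_3 = 52−1 = 51
step 3: 51 = 7^2 + 2; sub 8 for 7: 8^2 + 2; = 66; G_4 = 66−1 = 65
step 4: 65 = 8^2 + 1; sub 9 for 8: 9^2 + 1; = 82; G_5 = 82−1 = 81
step 5: 81 = 9^2; sub 10 for 9: 10^2; = 100; G_6 = 100−1 = 99
step 6: 99 = 9·10 + 9; sub 11 for 10: 9·11 + 9; = 108; G_7 = 108−1 = 107
step 7: 107 = 9·11 + 8; sub 12 for 11: 9·12 + 8; = 116; G_8 = 116−1 = 115

20, 29, 39, 51, 65, 81, 99, 107, 115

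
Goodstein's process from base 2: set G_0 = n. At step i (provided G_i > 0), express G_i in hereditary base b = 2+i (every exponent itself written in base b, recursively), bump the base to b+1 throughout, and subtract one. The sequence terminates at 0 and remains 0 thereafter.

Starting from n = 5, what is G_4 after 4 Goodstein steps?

775

(0) 5|_2 = 2^2 + 1 ↦ 3^3 + 1|_3 = 28 ⇒ 27
(1) 27|_3 = 3^3 ↦ 4^4|_4 = 256 ⇒ 255
(2) 255|_4 = 3·4^3 + 3·4^2 + 3·4 + 3 ↦ 3·5^3 + 3·5^2 + 3·5 + 3|_5 = 468 ⇒ 467
(3) 467|_5 = 3·5^3 + 3·5^2 + 3·5 + 2 ↦ 3·6^3 + 3·6^2 + 3·6 + 2|_6 = 776 ⇒ 775
(4) 775|_6 = 3·6^3 + 3·6^2 + 3·6 + 1 ↦ 3·7^3 + 3·7^2 + 3·7 + 1|_7 = 1198 ⇒ 1197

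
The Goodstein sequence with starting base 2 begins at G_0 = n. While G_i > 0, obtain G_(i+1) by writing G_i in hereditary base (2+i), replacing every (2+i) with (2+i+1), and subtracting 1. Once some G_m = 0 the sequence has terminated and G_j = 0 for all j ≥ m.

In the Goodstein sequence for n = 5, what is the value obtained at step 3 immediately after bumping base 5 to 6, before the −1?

5 —HB2→ 2^2 + 1 —bump→ 3^3 + 1 = 28 —(−1)→ 27
27 —HB3→ 3^3 —bump→ 4^4 = 256 —(−1)→ 255
255 —HB4→ 3·4^3 + 3·4^2 + 3·4 + 3 —bump→ 3·5^3 + 3·5^2 + 3·5 + 3 = 468 —(−1)→ 467
467 —HB5→ 3·5^3 + 3·5^2 + 3·5 + 2 —bump→ 3·6^3 + 3·6^2 + 3·6 + 2 = 776 —(−1)→ 775

776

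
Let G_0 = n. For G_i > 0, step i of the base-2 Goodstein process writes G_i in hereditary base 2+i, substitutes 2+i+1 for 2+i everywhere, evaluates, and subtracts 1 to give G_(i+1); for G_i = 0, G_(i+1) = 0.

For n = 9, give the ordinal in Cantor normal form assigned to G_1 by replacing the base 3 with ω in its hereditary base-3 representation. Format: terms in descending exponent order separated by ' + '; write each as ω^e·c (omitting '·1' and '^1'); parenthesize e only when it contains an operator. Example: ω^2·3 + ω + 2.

9 —HB2→ 2^(2 + 1) + 1 —bump→ 3^(3 + 1) + 1 = 82 —(−1)→ 81
81 —HB3→ 3^(3 + 1) —bump→ 4^(4 + 1) = 1024 —(−1)→ 1023

ω^(ω + 1)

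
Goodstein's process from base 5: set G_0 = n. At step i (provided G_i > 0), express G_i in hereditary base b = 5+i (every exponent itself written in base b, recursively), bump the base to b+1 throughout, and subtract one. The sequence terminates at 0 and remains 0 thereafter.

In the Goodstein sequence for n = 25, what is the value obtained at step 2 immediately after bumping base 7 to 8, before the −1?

44

G_0 = 25. HB_5(25) = 5^2. Bump = 36. G_1 = 35.
G_1 = 35. HB_6(35) = 5·6 + 5. Bump = 40. G_2 = 39.
G_2 = 39. HB_7(39) = 5·7 + 4. Bump = 44. G_3 = 43.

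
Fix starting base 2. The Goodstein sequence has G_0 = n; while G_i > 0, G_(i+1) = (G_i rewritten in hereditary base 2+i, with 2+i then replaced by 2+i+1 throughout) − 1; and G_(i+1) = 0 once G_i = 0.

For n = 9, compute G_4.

140743

G_0 = 9. HB_2(9) = 2^(2 + 1) + 1. Bump = 82. G_1 = 81.
G_1 = 81. HB_3(81) = 3^(3 + 1). Bump = 1024. G_2 = 1023.
G_2 = 1023. HB_4(1023) = 3·4^4 + 3·4^3 + 3·4^2 + 3·4 + 3. Bump = 9843. G_3 = 9842.
G_3 = 9842. HB_5(9842) = 3·5^5 + 3·5^3 + 3·5^2 + 3·5 + 2. Bump = 140744. G_4 = 140743.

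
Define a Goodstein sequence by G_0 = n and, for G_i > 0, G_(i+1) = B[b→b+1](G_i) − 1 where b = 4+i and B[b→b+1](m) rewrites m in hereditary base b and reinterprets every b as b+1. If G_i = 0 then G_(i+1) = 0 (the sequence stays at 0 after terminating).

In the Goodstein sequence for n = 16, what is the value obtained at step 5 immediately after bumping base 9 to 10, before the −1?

(0) 16|_4 = 4^2 ↦ 5^2|_5 = 25 ⇒ 24
(1) 24|_5 = 4·5 + 4 ↦ 4·6 + 4|_6 = 28 ⇒ 27
(2) 27|_6 = 4·6 + 3 ↦ 4·7 + 3|_7 = 31 ⇒ 30
(3) 30|_7 = 4·7 + 2 ↦ 4·8 + 2|_8 = 34 ⇒ 33
(4) 33|_8 = 4·8 + 1 ↦ 4·9 + 1|_9 = 37 ⇒ 36
(5) 36|_9 = 4·9 ↦ 4·10|_10 = 40 ⇒ 39

40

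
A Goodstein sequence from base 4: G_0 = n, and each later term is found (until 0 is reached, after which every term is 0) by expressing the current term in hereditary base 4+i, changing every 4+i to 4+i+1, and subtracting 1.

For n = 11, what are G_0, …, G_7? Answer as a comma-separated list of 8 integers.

11, 12, 13, 14, 15, 15, 15, 15

i=0: 11 = 2·4 + 3 (b=4); 4→5: 2·5 + 3 = 13; 13−1 = 12
i=1: 12 = 2·5 + 2 (b=5); 5→6: 2·6 + 2 = 14; 14−1 = 13
i=2: 13 = 2·6 + 1 (b=6); 6→7: 2·7 + 1 = 15; 15−1 = 14
i=3: 14 = 2·7 (b=7); 7→8: 2·8 = 16; 16−1 = 15
i=4: 15 = 8 + 7 (b=8); 8→9: 9 + 7 = 16; 16−1 = 15
i=5: 15 = 9 + 6 (b=9); 9→10: 10 + 6 = 16; 16−1 = 15
i=6: 15 = 10 + 5 (b=10); 10→11: 11 + 5 = 16; 16−1 = 15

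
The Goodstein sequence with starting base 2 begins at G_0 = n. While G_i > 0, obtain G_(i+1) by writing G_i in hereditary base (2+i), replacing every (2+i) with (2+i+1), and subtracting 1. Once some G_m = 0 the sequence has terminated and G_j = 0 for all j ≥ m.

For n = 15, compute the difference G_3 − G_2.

17469

base 2: 15 = 2^(2 + 1) + 2^2 + 2 + 1; at 3: 3^(3 + 1) + 3^3 + 3 + 1 = 112; next = 111
base 3: 111 = 3^(3 + 1) + 3^3 + 3; at 4: 4^(4 + 1) + 4^4 + 4 = 1284; next = 1283
base 4: 1283 = 4^(4 + 1) + 4^4 + 3; at 5: 5^(5 + 1) + 5^5 + 3 = 18753; next = 18752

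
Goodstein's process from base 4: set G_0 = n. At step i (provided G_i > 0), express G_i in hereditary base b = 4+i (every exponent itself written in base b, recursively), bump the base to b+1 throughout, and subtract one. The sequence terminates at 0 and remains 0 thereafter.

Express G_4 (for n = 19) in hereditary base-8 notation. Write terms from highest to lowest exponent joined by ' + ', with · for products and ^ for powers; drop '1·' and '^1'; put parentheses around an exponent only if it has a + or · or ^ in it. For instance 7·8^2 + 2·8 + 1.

7·8 + 7

[0] 19 ≡ 4^2 + 3 (base 4). Lift 5: 28. −1: 27.
[1] 27 ≡ 5^2 + 2 (base 5). Lift 6: 38. −1: 37.
[2] 37 ≡ 6^2 + 1 (base 6). Lift 7: 50. −1: 49.
[3] 49 ≡ 7^2 (base 7). Lift 8: 64. −1: 63.
[4] 63 ≡ 7·8 + 7 (base 8). Lift 9: 70. −1: 69.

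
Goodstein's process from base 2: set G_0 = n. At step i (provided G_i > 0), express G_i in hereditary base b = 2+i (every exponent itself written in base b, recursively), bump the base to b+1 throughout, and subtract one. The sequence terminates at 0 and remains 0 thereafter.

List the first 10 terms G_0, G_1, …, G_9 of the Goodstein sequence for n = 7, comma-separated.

[0] 7 ≡ 2^2 + 2 + 1 (base 2). Lift 3: 31. −1: 30.
[1] 30 ≡ 3^3 + 3 (base 3). Lift 4: 260. −1: 259.
[2] 259 ≡ 4^4 + 3 (base 4). Lift 5: 3128. −1: 3127.
[3] 3127 ≡ 5^5 + 2 (base 5). Lift 6: 46658. −1: 46657.
[4] 46657 ≡ 6^6 + 1 (base 6). Lift 7: 823544. −1: 823543.
[5] 823543 ≡ 7^7 (base 7). Lift 8: 16777216. −1: 16777215.
[6] 16777215 ≡ 7·8^7 + 7·8^6 + 7·8^5 + 7·8^4 + 7·8^3 + 7·8^2 + 7·8 + 7 (base 8). Lift 9: 37665880. −1: 37665879.
[7] 37665879 ≡ 7·9^7 + 7·9^6 + 7·9^5 + 7·9^4 + 7·9^3 + 7·9^2 + 7·9 + 6 (base 9). Lift 10: 77777776. −1: 77777775.
[8] 77777775 ≡ 7·10^7 + 7·10^6 + 7·10^5 + 7·10^4 + 7·10^3 + 7·10^2 + 7·10 + 5 (base 10). Lift 11: 150051214. −1: 150051213.

7, 30, 259, 3127, 46657, 823543, 16777215, 37665879, 77777775, 150051213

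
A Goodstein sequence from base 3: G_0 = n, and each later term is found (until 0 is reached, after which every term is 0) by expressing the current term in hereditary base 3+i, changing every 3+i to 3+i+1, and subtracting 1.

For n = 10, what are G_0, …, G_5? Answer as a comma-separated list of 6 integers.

[0] 10 ≡ 3^2 + 1 (base 3). Lift 4: 17. −1: 16.
[1] 16 ≡ 4^2 (base 4). Lift 5: 25. −1: 24.
[2] 24 ≡ 4·5 + 4 (base 5). Lift 6: 28. −1: 27.
[3] 27 ≡ 4·6 + 3 (base 6). Lift 7: 31. −1: 30.
[4] 30 ≡ 4·7 + 2 (base 7). Lift 8: 34. −1: 33.

10, 16, 24, 27, 30, 33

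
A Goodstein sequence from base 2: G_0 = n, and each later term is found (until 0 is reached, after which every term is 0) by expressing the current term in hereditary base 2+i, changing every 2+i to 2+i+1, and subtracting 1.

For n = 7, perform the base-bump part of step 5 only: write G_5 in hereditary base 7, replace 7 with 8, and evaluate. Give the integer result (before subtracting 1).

step 0: 7 = 2^2 + 2 + 1; sub 3 for 2: 3^3 + 3 + 1; = 31; G_1 = 31−1 = 30
step 1: 30 = 3^3 + 3; sub 4 for 3: 4^4 + 4; = 260; G_2 = 260−1 = 259
step 2: 259 = 4^4 + 3; sub 5 for 4: 5^5 + 3; = 3128; G_3 = 3128−1 = 3127
step 3: 3127 = 5^5 + 2; sub 6 for 5: 6^6 + 2; = 46658; G_4 = 46658−1 = 46657
step 4: 46657 = 6^6 + 1; sub 7 for 6: 7^7 + 1; = 823544; G_5 = 823544−1 = 823543

16777216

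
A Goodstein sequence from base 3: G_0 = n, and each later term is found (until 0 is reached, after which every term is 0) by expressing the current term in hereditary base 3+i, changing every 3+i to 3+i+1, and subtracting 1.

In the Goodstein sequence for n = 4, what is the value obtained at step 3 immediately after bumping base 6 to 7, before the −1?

step 0: 4 = 3 + 1; sub 4 for 3: 4 + 1; = 5; G_1 = 5−1 = 4
step 1: 4 = 4; sub 5 for 4: 5; = 5; G_2 = 5−1 = 4
step 2: 4 = 4; sub 6 for 5: 4; = 4; G_3 = 4−1 = 3
step 3: 3 = 3; sub 7 for 6: 3; = 3; G_4 = 3−1 = 2

3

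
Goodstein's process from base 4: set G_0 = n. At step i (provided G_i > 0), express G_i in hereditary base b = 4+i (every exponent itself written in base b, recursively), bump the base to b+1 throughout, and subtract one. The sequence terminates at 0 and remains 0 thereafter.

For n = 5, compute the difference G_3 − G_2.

-1

5 —HB4→ 4 + 1 —bump→ 5 + 1 = 6 —(−1)→ 5
5 —HB5→ 5 —bump→ 6 = 6 —(−1)→ 5
5 —HB6→ 5 —bump→ 5 = 5 —(−1)→ 4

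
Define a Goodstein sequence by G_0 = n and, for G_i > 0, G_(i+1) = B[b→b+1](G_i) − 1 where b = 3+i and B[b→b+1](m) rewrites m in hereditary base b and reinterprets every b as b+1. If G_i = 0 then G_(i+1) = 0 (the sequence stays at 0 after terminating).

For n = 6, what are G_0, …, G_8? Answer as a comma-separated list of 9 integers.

6, 7, 7, 7, 7, 7, 6, 5, 4

6 —HB3→ 2·3 —bump→ 2·4 = 8 —(−1)→ 7
7 —HB4→ 4 + 3 —bump→ 5 + 3 = 8 —(−1)→ 7
7 —HB5→ 5 + 2 —bump→ 6 + 2 = 8 —(−1)→ 7
7 —HB6→ 6 + 1 —bump→ 7 + 1 = 8 —(−1)→ 7
7 —HB7→ 7 —bump→ 8 = 8 —(−1)→ 7
7 —HB8→ 7 —bump→ 7 = 7 —(−1)→ 6
6 —HB9→ 6 —bump→ 6 = 6 —(−1)→ 5
5 —HB10→ 5 —bump→ 5 = 5 —(−1)→ 4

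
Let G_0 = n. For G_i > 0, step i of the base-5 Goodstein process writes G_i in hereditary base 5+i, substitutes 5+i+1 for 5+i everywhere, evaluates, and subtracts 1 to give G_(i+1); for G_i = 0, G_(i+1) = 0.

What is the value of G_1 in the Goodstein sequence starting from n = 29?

base 5: 29 = 5^2 + 4; at 6: 6^2 + 4 = 40; next = 39
base 6: 39 = 6^2 + 3; at 7: 7^2 + 3 = 52; next = 51

39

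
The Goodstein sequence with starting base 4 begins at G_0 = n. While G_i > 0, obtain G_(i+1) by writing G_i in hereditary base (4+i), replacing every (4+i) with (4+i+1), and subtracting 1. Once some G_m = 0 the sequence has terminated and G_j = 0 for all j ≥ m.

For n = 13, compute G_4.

(0) 13|_4 = 3·4 + 1 ↦ 3·5 + 1|_5 = 16 ⇒ 15
(1) 15|_5 = 3·5 ↦ 3·6|_6 = 18 ⇒ 17
(2) 17|_6 = 2·6 + 5 ↦ 2·7 + 5|_7 = 19 ⇒ 18
(3) 18|_7 = 2·7 + 4 ↦ 2·8 + 4|_8 = 20 ⇒ 19
(4) 19|_8 = 2·8 + 3 ↦ 2·9 + 3|_9 = 21 ⇒ 20

19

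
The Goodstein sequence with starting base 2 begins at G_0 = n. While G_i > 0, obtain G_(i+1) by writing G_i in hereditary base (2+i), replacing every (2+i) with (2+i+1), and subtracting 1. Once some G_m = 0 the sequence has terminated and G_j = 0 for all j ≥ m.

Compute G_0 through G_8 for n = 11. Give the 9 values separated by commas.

11, 84, 1027, 15627, 279937, 5764801, 134217727, 2749609302, 70077777775

(0) 11|_2 = 2^(2 + 1) + 2 + 1 ↦ 3^(3 + 1) + 3 + 1|_3 = 85 ⇒ 84
(1) 84|_3 = 3^(3 + 1) + 3 ↦ 4^(4 + 1) + 4|_4 = 1028 ⇒ 1027
(2) 1027|_4 = 4^(4 + 1) + 3 ↦ 5^(5 + 1) + 3|_5 = 15628 ⇒ 15627
(3) 15627|_5 = 5^(5 + 1) + 2 ↦ 6^(6 + 1) + 2|_6 = 279938 ⇒ 279937
(4) 279937|_6 = 6^(6 + 1) + 1 ↦ 7^(7 + 1) + 1|_7 = 5764802 ⇒ 5764801
(5) 5764801|_7 = 7^(7 + 1) ↦ 8^(8 + 1)|_8 = 134217728 ⇒ 134217727
(6) 134217727|_8 = 7·8^8 + 7·8^7 + 7·8^6 + 7·8^5 + 7·8^4 + 7·8^3 + 7·8^2 + 7·8 + 7 ↦ 7·9^9 + 7·9^7 + 7·9^6 + 7·9^5 + 7·9^4 + 7·9^3 + 7·9^2 + 7·9 + 7|_9 = 2749609303 ⇒ 2749609302
(7) 2749609302|_9 = 7·9^9 + 7·9^7 + 7·9^6 + 7·9^5 + 7·9^4 + 7·9^3 + 7·9^2 + 7·9 + 6 ↦ 7·10^10 + 7·10^7 + 7·10^6 + 7·10^5 + 7·10^4 + 7·10^3 + 7·10^2 + 7·10 + 6|_10 = 70077777776 ⇒ 70077777775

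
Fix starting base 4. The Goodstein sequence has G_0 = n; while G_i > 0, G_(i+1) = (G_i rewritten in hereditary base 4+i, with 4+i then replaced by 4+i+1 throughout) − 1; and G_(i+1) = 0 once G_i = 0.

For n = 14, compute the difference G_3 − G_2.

G_0=14  [base 4] 3·4 + 2  →[4↦5]→  3·5 + 2 = 17  −1 ⇒ G_1=16
G_1=16  [base 5] 3·5 + 1  →[5↦6]→  3·6 + 1 = 19  −1 ⇒ G_2=18
G_2=18  [base 6] 3·6  →[6↦7]→  3·7 = 21  −1 ⇒ G_3=20

2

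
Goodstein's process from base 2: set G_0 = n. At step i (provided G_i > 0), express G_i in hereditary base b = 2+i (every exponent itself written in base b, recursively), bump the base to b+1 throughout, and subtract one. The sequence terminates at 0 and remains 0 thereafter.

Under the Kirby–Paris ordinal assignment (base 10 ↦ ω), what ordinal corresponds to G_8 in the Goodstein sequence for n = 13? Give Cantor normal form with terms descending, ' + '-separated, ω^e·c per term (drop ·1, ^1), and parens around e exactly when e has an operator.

ω^(ω + 1) + ω^3·3 + ω^2·3 + ω·2 + 5

step 0: 13 = 2^(2 + 1) + 2^2 + 1; sub 3 for 2: 3^(3 + 1) + 3^3 + 1; = 109; G_1 = 109−1 = 108
step 1: 108 = 3^(3 + 1) + 3^3; sub 4 for 3: 4^(4 + 1) + 4^4; = 1280; G_2 = 1280−1 = 1279
step 2: 1279 = 4^(4 + 1) + 3·4^3 + 3·4^2 + 3·4 + 3; sub 5 for 4: 5^(5 + 1) + 3·5^3 + 3·5^2 + 3·5 + 3; = 16093; G_3 = 16093−1 = 16092
step 3: 16092 = 5^(5 + 1) + 3·5^3 + 3·5^2 + 3·5 + 2; sub 6 for 5: 6^(6 + 1) + 3·6^3 + 3·6^2 + 3·6 + 2; = 280712; G_4 = 280712−1 = 280711
step 4: 280711 = 6^(6 + 1) + 3·6^3 + 3·6^2 + 3·6 + 1; sub 7 for 6: 7^(7 + 1) + 3·7^3 + 3·7^2 + 3·7 + 1; = 5765999; G_5 = 5765999−1 = 5765998
step 5: 5765998 = 7^(7 + 1) + 3·7^3 + 3·7^2 + 3·7; sub 8 for 7: 8^(8 + 1) + 3·8^3 + 3·8^2 + 3·8; = 134219480; G_6 = 134219480−1 = 134219479
step 6: 134219479 = 8^(8 + 1) + 3·8^3 + 3·8^2 + 2·8 + 7; sub 9 for 8: 9^(9 + 1) + 3·9^3 + 3·9^2 + 2·9 + 7; = 3486786856; G_7 = 3486786856−1 = 3486786855
step 7: 3486786855 = 9^(9 + 1) + 3·9^3 + 3·9^2 + 2·9 + 6; sub 10 for 9: 10^(10 + 1) + 3·10^3 + 3·10^2 + 2·10 + 6; = 100000003326; G_8 = 100000003326−1 = 100000003325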